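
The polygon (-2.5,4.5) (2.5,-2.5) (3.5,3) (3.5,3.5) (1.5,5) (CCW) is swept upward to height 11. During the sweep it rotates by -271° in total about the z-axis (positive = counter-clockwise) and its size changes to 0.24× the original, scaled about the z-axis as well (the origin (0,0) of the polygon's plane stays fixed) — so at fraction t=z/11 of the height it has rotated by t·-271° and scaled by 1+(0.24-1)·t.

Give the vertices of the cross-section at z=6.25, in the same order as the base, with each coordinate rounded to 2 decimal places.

t = z/height = 6.25/11 = 0.568182
s = 1 + (scale-1)·z/height = 1 + (0.24-1)·6.25/11 = 0.568182
θ = twist·z/height = -271°·6.25/11 = -153.9773° = -2.687410 rad
cos θ = -0.898620, sin θ = -0.438728 (intermediates below are computed at full precision and shown rounded to 5 d.p.)
v1: (-2.5,4.5) → rotate → (4.22082,-2.94697) → ×s → (2.39820,-1.67442) → (2.40,-1.67)
v2: (2.5,-2.5) → rotate → (-3.34337,1.14973) → ×s → (-1.89964,0.65326) → (-1.90,0.65)
v3: (3.5,3) → rotate → (-1.82899,-4.23141) → ×s → (-1.03920,-2.40421) → (-1.04,-2.40)
v4: (3.5,3.5) → rotate → (-1.60962,-4.68072) → ×s → (-0.91456,-2.65950) → (-0.91,-2.66)
v5: (1.5,5) → rotate → (0.84571,-5.15119) → ×s → (0.48052,-2.92681) → (0.48,-2.93)

Cross-section at z=6.25: (2.40,-1.67) (-1.90,0.65) (-1.04,-2.40) (-0.91,-2.66) (0.48,-2.93)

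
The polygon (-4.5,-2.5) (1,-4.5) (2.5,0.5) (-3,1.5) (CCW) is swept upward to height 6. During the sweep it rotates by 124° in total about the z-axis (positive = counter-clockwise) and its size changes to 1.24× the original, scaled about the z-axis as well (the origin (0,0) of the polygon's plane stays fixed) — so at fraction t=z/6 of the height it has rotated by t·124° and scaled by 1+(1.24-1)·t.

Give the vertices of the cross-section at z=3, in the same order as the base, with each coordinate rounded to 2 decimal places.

Cross-section at z=3: (0.11,-5.76) (4.98,-1.38) (0.82,2.74) (-3.06,-2.18)

t = z/height = 3/6 = 0.5
s = 1 + (scale-1)·z/height = 1 + (1.24-1)·3/6 = 1.120000
θ = twist·z/height = 124°·3/6 = 62.0000° = 1.082104 rad
cos θ = 0.469472, sin θ = 0.882948 (intermediates below are computed at full precision and shown rounded to 5 d.p.)
v1: (-4.5,-2.5) → rotate → (0.09475,-5.14694) → ×s → (0.10612,-5.76458) → (0.11,-5.76)
v2: (1,-4.5) → rotate → (4.44274,-1.22967) → ×s → (4.97586,-1.37724) → (4.98,-1.38)
v3: (2.5,0.5) → rotate → (0.73221,2.44210) → ×s → (0.82007,2.73516) → (0.82,2.74)
v4: (-3,1.5) → rotate → (-2.73284,-1.94464) → ×s → (-3.06078,-2.17799) → (-3.06,-2.18)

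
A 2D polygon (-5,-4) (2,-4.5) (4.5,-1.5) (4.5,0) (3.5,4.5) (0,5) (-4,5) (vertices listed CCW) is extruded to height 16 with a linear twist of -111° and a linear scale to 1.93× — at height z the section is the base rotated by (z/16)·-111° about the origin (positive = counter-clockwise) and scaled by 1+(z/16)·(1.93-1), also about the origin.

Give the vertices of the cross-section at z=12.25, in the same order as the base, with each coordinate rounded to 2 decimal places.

t = z/height = 12.25/16 = 0.765625
s = 1 + (scale-1)·z/height = 1 + (1.93-1)·12.25/16 = 1.712031
θ = twist·z/height = -111°·12.25/16 = -84.9844° = -1.483257 rad
cos θ = 0.087427, sin θ = -0.996171 (intermediates below are computed at full precision and shown rounded to 5 d.p.)
v1: (-5,-4) → rotate → (-4.42182,4.63114) → ×s → (-7.57030,7.92866) → (-7.57,7.93)
v2: (2,-4.5) → rotate → (-4.30791,-2.38577) → ×s → (-7.37528,-4.08450) → (-7.38,-4.08)
v3: (4.5,-1.5) → rotate → (-1.10083,-4.61391) → ×s → (-1.88466,-7.89916) → (-1.88,-7.90)
v4: (4.5,0) → rotate → (0.39342,-4.48277) → ×s → (0.67355,-7.67464) → (0.67,-7.67)
v5: (3.5,4.5) → rotate → (4.78876,-3.09317) → ×s → (8.19852,-5.29561) → (8.20,-5.30)
v6: (0,5) → rotate → (4.98085,0.43714) → ×s → (8.52738,0.74839) → (8.53,0.75)
v7: (-4,5) → rotate → (4.63114,4.42182) → ×s → (7.92866,7.57030) → (7.93,7.57)

Cross-section at z=12.25: (-7.57,7.93) (-7.38,-4.08) (-1.88,-7.90) (0.67,-7.67) (8.20,-5.30) (8.53,0.75) (7.93,7.57)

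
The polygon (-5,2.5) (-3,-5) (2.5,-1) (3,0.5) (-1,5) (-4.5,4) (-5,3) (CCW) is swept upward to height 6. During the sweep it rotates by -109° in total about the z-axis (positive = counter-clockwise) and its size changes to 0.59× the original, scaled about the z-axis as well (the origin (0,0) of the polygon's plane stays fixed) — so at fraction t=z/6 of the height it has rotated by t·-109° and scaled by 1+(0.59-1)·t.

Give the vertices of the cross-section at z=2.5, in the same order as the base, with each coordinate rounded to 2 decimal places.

t = z/height = 2.5/6 = 0.416667
s = 1 + (scale-1)·z/height = 1 + (0.59-1)·2.5/6 = 0.829167
θ = twist·z/height = -109°·2.5/6 = -45.4167° = -0.792670 rad
cos θ = 0.701946, sin θ = -0.712230 (intermediates below are computed at full precision and shown rounded to 5 d.p.)
v1: (-5,2.5) → rotate → (-1.72915,5.31602) → ×s → (-1.43376,4.40786) → (-1.43,4.41)
v2: (-3,-5) → rotate → (-5.66699,-1.37304) → ×s → (-4.69888,-1.13848) → (-4.70,-1.14)
v3: (2.5,-1) → rotate → (1.04263,-2.48252) → ×s → (0.86452,-2.05842) → (0.86,-2.06)
v4: (3,0.5) → rotate → (2.46195,-1.78572) → ×s → (2.04137,-1.48066) → (2.04,-1.48)
v5: (-1,5) → rotate → (2.85921,4.22196) → ×s → (2.37076,3.50071) → (2.37,3.50)
v6: (-4.5,4) → rotate → (-0.30984,6.01282) → ×s → (-0.25691,4.98563) → (-0.26,4.99)
v7: (-5,3) → rotate → (-1.37304,5.66699) → ×s → (-1.13848,4.69888) → (-1.14,4.70)

Cross-section at z=2.5: (-1.43,4.41) (-4.70,-1.14) (0.86,-2.06) (2.04,-1.48) (2.37,3.50) (-0.26,4.99) (-1.14,4.70)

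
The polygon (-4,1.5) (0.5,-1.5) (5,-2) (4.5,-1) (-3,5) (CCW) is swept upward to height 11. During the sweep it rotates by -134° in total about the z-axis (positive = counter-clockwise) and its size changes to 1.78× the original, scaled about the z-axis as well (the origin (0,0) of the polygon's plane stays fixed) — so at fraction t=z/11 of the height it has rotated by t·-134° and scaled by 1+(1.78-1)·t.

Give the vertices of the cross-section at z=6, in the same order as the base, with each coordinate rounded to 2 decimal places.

t = z/height = 6/11 = 0.545455
s = 1 + (scale-1)·z/height = 1 + (1.78-1)·6/11 = 1.425455
θ = twist·z/height = -134°·6/11 = -73.0909° = -1.275677 rad
cos θ = 0.290854, sin θ = -0.956767 (intermediates below are computed at full precision and shown rounded to 5 d.p.)
v1: (-4,1.5) → rotate → (0.27174,4.26335) → ×s → (0.38735,6.07721) → (0.39,6.08)
v2: (0.5,-1.5) → rotate → (-1.28972,-0.91466) → ×s → (-1.83844,-1.30381) → (-1.84,-1.30)
v3: (5,-2) → rotate → (-0.45926,-5.36555) → ×s → (-0.65466,-7.64834) → (-0.65,-7.65)
v4: (4.5,-1) → rotate → (0.35208,-4.59631) → ×s → (0.50187,-6.55183) → (0.50,-6.55)
v5: (-3,5) → rotate → (3.91128,4.32457) → ×s → (5.57535,6.16448) → (5.58,6.16)

Cross-section at z=6: (0.39,6.08) (-1.84,-1.30) (-0.65,-7.65) (0.50,-6.55) (5.58,6.16)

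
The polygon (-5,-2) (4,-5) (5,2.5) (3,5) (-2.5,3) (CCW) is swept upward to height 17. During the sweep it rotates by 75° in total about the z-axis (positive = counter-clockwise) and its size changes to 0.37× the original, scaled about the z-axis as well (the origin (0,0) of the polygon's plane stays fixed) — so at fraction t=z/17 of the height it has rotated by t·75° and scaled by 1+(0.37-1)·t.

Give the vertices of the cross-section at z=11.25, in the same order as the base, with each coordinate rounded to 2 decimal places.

t = z/height = 11.25/17 = 0.661765
s = 1 + (scale-1)·z/height = 1 + (0.37-1)·11.25/17 = 0.583088
θ = twist·z/height = 75°·11.25/17 = 49.6324° = 0.866248 rad
cos θ = 0.647690, sin θ = 0.761904 (intermediates below are computed at full precision and shown rounded to 5 d.p.)
v1: (-5,-2) → rotate → (-1.71464,-5.10490) → ×s → (-0.99979,-2.97661) → (-1.00,-2.98)
v2: (4,-5) → rotate → (6.40028,-0.19083) → ×s → (3.73193,-0.11127) → (3.73,-0.11)
v3: (5,2.5) → rotate → (1.33369,5.42875) → ×s → (0.77766,3.16544) → (0.78,3.17)
v4: (3,5) → rotate → (-1.86645,5.52416) → ×s → (-1.08831,3.22107) → (-1.09,3.22)
v5: (-2.5,3) → rotate → (-3.90494,0.03831) → ×s → (-2.27692,0.02234) → (-2.28,0.02)

Cross-section at z=11.25: (-1.00,-2.98) (3.73,-0.11) (0.78,3.17) (-1.09,3.22) (-2.28,0.02)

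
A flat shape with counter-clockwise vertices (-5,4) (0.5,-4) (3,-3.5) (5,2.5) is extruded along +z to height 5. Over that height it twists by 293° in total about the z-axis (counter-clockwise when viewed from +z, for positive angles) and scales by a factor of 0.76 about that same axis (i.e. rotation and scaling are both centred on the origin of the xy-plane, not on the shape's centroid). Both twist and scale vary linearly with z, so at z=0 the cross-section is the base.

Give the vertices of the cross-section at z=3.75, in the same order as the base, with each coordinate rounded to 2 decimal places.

t = z/height = 3.75/5 = 0.75
s = 1 + (scale-1)·z/height = 1 + (0.76-1)·3.75/5 = 0.820000
θ = twist·z/height = 293°·3.75/5 = 219.7500° = 3.835361 rad
cos θ = -0.768842, sin θ = -0.639439 (intermediates below are computed at full precision and shown rounded to 5 d.p.)
v1: (-5,4) → rotate → (6.40197,0.12183) → ×s → (5.24961,0.09990) → (5.25,0.10)
v2: (0.5,-4) → rotate → (-2.94218,2.75565) → ×s → (-2.41259,2.25963) → (-2.41,2.26)
v3: (3,-3.5) → rotate → (-4.54456,0.77263) → ×s → (-3.72654,0.63356) → (-3.73,0.63)
v4: (5,2.5) → rotate → (-2.24561,-5.11930) → ×s → (-1.84140,-4.19783) → (-1.84,-4.20)

Cross-section at z=3.75: (5.25,0.10) (-2.41,2.26) (-3.73,0.63) (-1.84,-4.20)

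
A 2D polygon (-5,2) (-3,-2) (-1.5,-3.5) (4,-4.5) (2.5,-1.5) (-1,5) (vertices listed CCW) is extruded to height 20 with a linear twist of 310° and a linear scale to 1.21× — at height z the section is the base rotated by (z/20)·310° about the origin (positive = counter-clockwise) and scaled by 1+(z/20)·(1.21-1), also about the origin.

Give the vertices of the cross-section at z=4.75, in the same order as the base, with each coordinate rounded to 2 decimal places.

Cross-section at z=4.75: (-3.49,-4.44) (1.13,-3.61) (3.08,-2.55) (5.72,2.70) (2.25,2.07) (-5.33,0.47)

t = z/height = 4.75/20 = 0.2375
s = 1 + (scale-1)·z/height = 1 + (1.21-1)·4.75/20 = 1.049875
θ = twist·z/height = 310°·4.75/20 = 73.6250° = 1.284999 rad
cos θ = 0.281923, sin θ = 0.959437 (intermediates below are computed at full precision and shown rounded to 5 d.p.)
v1: (-5,2) → rotate → (-3.32849,-4.23334) → ×s → (-3.49450,-4.44448) → (-3.49,-4.44)
v2: (-3,-2) → rotate → (1.07311,-3.44216) → ×s → (1.12663,-3.61383) → (1.13,-3.61)
v3: (-1.5,-3.5) → rotate → (2.93515,-2.42589) → ×s → (3.08154,-2.54688) → (3.08,-2.55)
v4: (4,-4.5) → rotate → (5.44516,2.56910) → ×s → (5.71674,2.69723) → (5.72,2.70)
v5: (2.5,-1.5) → rotate → (2.14396,1.97571) → ×s → (2.25089,2.07425) → (2.25,2.07)
v6: (-1,5) → rotate → (-5.07911,0.45018) → ×s → (-5.33243,0.47263) → (-5.33,0.47)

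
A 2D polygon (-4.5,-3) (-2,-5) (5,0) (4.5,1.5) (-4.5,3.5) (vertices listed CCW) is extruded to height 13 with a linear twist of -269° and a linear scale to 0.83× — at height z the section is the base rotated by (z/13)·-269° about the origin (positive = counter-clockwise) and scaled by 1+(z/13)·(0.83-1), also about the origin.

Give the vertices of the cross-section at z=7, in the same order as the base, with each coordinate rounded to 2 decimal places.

Cross-section at z=7: (1.77,4.58) (-1.13,4.76) (-3.71,-2.62) (-2.56,-3.47) (5.17,-0.25)

t = z/height = 7/13 = 0.538462
s = 1 + (scale-1)·z/height = 1 + (0.83-1)·7/13 = 0.908462
θ = twist·z/height = -269°·7/13 = -144.8462° = -2.528042 rad
cos θ = -0.817609, sin θ = -0.575774 (intermediates below are computed at full precision and shown rounded to 5 d.p.)
v1: (-4.5,-3) → rotate → (1.95192,5.04381) → ×s → (1.77324,4.58211) → (1.77,4.58)
v2: (-2,-5) → rotate → (-1.24365,5.23959) → ×s → (-1.12981,4.75997) → (-1.13,4.76)
v3: (5,0) → rotate → (-4.08804,-2.87887) → ×s → (-3.71383,-2.61534) → (-3.71,-2.62)
v4: (4.5,1.5) → rotate → (-2.81558,-3.81740) → ×s → (-2.55785,-3.46796) → (-2.56,-3.47)
v5: (-4.5,3.5) → rotate → (5.69445,-0.27065) → ×s → (5.17319,-0.24587) → (5.17,-0.25)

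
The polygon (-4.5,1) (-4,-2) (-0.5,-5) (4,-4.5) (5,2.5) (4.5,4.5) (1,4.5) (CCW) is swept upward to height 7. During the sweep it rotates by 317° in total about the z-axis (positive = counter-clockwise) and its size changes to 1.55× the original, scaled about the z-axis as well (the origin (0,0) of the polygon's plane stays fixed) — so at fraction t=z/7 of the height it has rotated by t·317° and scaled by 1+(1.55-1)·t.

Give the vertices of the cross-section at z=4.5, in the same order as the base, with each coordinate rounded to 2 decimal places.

Cross-section at z=4.5: (6.12,1.22) (3.86,4.66) (-2.11,6.47) (-7.41,3.39) (-4.83,-5.83) (-3.12,-8.03) (1.22,-6.12)

t = z/height = 4.5/7 = 0.642857
s = 1 + (scale-1)·z/height = 1 + (1.55-1)·4.5/7 = 1.353571
θ = twist·z/height = 317°·4.5/7 = 203.7857° = 3.556732 rad
cos θ = -0.915060, sin θ = -0.403317 (intermediates below are computed at full precision and shown rounded to 5 d.p.)
v1: (-4.5,1) → rotate → (4.52109,0.89987) → ×s → (6.11962,1.21803) → (6.12,1.22)
v2: (-4,-2) → rotate → (2.85361,3.44339) → ×s → (3.86256,4.66087) → (3.86,4.66)
v3: (-0.5,-5) → rotate → (-1.55906,4.77696) → ×s → (-2.11029,6.46596) → (-2.11,6.47)
v4: (4,-4.5) → rotate → (-5.47517,2.50450) → ×s → (-7.41103,3.39002) → (-7.41,3.39)
v5: (5,2.5) → rotate → (-3.56701,-4.30424) → ×s → (-4.82820,-5.82609) → (-4.83,-5.83)
v6: (4.5,4.5) → rotate → (-2.30284,-5.93270) → ×s → (-3.11706,-8.03033) → (-3.12,-8.03)
v7: (1,4.5) → rotate → (0.89987,-4.52109) → ×s → (1.21803,-6.11962) → (1.22,-6.12)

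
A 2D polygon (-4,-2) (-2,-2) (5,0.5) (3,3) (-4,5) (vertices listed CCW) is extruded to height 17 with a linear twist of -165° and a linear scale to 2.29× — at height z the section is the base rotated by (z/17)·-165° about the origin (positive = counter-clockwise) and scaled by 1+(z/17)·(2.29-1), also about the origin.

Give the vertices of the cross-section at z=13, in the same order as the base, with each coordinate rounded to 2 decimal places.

t = z/height = 13/17 = 0.764706
s = 1 + (scale-1)·z/height = 1 + (2.29-1)·13/17 = 1.986471
θ = twist·z/height = -165°·13/17 = -126.1765° = -2.202195 rad
cos θ = -0.590274, sin θ = -0.807203 (intermediates below are computed at full precision and shown rounded to 5 d.p.)
v1: (-4,-2) → rotate → (0.74669,4.40936) → ×s → (1.48328,8.75906) → (1.48,8.76)
v2: (-2,-2) → rotate → (-0.43386,2.79495) → ×s → (-0.86184,5.55209) → (-0.86,5.55)
v3: (5,0.5) → rotate → (-2.54777,-4.33115) → ×s → (-5.06107,-8.60370) → (-5.06,-8.60)
v4: (3,3) → rotate → (0.65079,-4.19243) → ×s → (1.29277,-8.32814) → (1.29,-8.33)
v5: (-4,5) → rotate → (6.39711,0.27744) → ×s → (12.70767,0.55113) → (12.71,0.55)

Cross-section at z=13: (1.48,8.76) (-0.86,5.55) (-5.06,-8.60) (1.29,-8.33) (12.71,0.55)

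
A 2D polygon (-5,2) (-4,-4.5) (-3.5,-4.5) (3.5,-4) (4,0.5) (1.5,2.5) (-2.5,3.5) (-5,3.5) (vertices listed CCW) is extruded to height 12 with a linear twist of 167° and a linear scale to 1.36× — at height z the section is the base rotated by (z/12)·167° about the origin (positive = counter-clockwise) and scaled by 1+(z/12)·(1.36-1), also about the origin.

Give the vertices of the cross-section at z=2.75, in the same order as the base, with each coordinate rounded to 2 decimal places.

t = z/height = 2.75/12 = 0.229167
s = 1 + (scale-1)·z/height = 1 + (1.36-1)·2.75/12 = 1.082500
θ = twist·z/height = 167°·2.75/12 = 38.2708° = 0.667952 rad
cos θ = 0.785092, sin θ = 0.619379 (intermediates below are computed at full precision and shown rounded to 5 d.p.)
v1: (-5,2) → rotate → (-5.16422,-1.52671) → ×s → (-5.59027,-1.65267) → (-5.59,-1.65)
v2: (-4,-4.5) → rotate → (-0.35316,-6.01043) → ×s → (-0.38230,-6.50629) → (-0.38,-6.51)
v3: (-3.5,-4.5) → rotate → (0.03939,-5.70074) → ×s → (0.04264,-6.17105) → (0.04,-6.17)
v4: (3.5,-4) → rotate → (5.22534,-0.97254) → ×s → (5.65643,-1.05277) → (5.66,-1.05)
v5: (4,0.5) → rotate → (2.83068,2.87006) → ×s → (3.06421,3.10684) → (3.06,3.11)
v6: (1.5,2.5) → rotate → (-0.37081,2.89180) → ×s → (-0.40140,3.13037) → (-0.40,3.13)
v7: (-2.5,3.5) → rotate → (-4.13056,1.19937) → ×s → (-4.47133,1.29832) → (-4.47,1.30)
v8: (-5,3.5) → rotate → (-6.09329,-0.34908) → ×s → (-6.59598,-0.37787) → (-6.60,-0.38)

Cross-section at z=2.75: (-5.59,-1.65) (-0.38,-6.51) (0.04,-6.17) (5.66,-1.05) (3.06,3.11) (-0.40,3.13) (-4.47,1.30) (-6.60,-0.38)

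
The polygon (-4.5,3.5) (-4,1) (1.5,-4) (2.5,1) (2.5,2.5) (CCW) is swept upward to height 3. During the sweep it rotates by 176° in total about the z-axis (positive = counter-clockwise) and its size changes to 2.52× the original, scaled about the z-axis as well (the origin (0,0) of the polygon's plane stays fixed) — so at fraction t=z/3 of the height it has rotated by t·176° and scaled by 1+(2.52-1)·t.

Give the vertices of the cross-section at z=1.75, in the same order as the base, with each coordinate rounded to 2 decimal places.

Cross-section at z=1.75: (-4.58,-9.73) (-0.19,-7.78) (6.74,4.42) (-2.88,4.19) (-5.64,3.57)

t = z/height = 1.75/3 = 0.583333
s = 1 + (scale-1)·z/height = 1 + (2.52-1)·1.75/3 = 1.886667
θ = twist·z/height = 176°·1.75/3 = 102.6667° = 1.791871 rad
cos θ = -0.219279, sin θ = 0.975662 (intermediates below are computed at full precision and shown rounded to 5 d.p.)
v1: (-4.5,3.5) → rotate → (-2.42806,-5.15796) → ×s → (-4.58095,-9.73134) → (-4.58,-9.73)
v2: (-4,1) → rotate → (-0.09855,-4.12193) → ×s → (-0.18593,-7.77670) → (-0.19,-7.78)
v3: (1.5,-4) → rotate → (3.57373,2.34061) → ×s → (6.74244,4.41595) → (6.74,4.42)
v4: (2.5,1) → rotate → (-1.52386,2.21988) → ×s → (-2.87501,4.18817) → (-2.88,4.19)
v5: (2.5,2.5) → rotate → (-2.98735,1.89096) → ×s → (-5.63614,3.56761) → (-5.64,3.57)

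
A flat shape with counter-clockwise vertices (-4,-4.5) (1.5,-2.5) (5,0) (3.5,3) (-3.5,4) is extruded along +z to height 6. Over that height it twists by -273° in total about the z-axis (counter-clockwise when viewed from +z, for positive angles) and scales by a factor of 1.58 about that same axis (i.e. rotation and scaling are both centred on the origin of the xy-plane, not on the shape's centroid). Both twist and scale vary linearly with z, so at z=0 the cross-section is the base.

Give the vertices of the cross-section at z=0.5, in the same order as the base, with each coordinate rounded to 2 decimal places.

t = z/height = 0.5/6 = 0.0833333
s = 1 + (scale-1)·z/height = 1 + (1.58-1)·0.5/6 = 1.048333
θ = twist·z/height = -273°·0.5/6 = -22.7500° = -0.397062 rad
cos θ = 0.922201, sin θ = -0.386711 (intermediates below are computed at full precision and shown rounded to 5 d.p.)
v1: (-4,-4.5) → rotate → (-5.42900,-2.60306) → ×s → (-5.69141,-2.72888) → (-5.69,-2.73)
v2: (1.5,-2.5) → rotate → (0.41652,-2.88557) → ×s → (0.43666,-3.02504) → (0.44,-3.03)
v3: (5,0) → rotate → (4.61100,-1.93355) → ×s → (4.83387,-2.02701) → (4.83,-2.03)
v4: (3.5,3) → rotate → (4.38784,1.41311) → ×s → (4.59992,1.48142) → (4.60,1.48)
v5: (-3.5,4) → rotate → (-1.68086,5.04229) → ×s → (-1.76210,5.28600) → (-1.76,5.29)

Cross-section at z=0.5: (-5.69,-2.73) (0.44,-3.03) (4.83,-2.03) (4.60,1.48) (-1.76,5.29)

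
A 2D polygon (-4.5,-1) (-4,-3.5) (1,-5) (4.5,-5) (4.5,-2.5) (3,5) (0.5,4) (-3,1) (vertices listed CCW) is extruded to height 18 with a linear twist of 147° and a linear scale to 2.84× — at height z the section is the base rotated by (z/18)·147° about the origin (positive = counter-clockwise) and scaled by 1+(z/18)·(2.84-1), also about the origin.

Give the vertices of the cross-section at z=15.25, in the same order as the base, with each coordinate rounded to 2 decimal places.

t = z/height = 15.25/18 = 0.847222
s = 1 + (scale-1)·z/height = 1 + (2.84-1)·15.25/18 = 2.558889
θ = twist·z/height = 147°·15.25/18 = 124.5417° = 2.173662 rad
cos θ = -0.567005, sin θ = 0.823714 (intermediates below are computed at full precision and shown rounded to 5 d.p.)
v1: (-4.5,-1) → rotate → (3.37524,-3.13971) → ×s → (8.63686,-8.03416) → (8.64,-8.03)
v2: (-4,-3.5) → rotate → (5.15102,-1.31034) → ×s → (13.18089,-3.35301) → (13.18,-3.35)
v3: (1,-5) → rotate → (3.55156,3.65874) → ×s → (9.08806,9.36231) → (9.09,9.36)
v4: (4.5,-5) → rotate → (1.56705,6.54174) → ×s → (4.00990,16.73959) → (4.01,16.74)
v5: (4.5,-2.5) → rotate → (-0.49224,5.12423) → ×s → (-1.25959,13.11233) → (-1.26,13.11)
v6: (3,5) → rotate → (-5.81959,-0.36388) → ×s → (-14.89168,-0.93114) → (-14.89,-0.93)
v7: (0.5,4) → rotate → (-3.57836,-1.85616) → ×s → (-9.15662,-4.74972) → (-9.16,-4.75)
v8: (-3,1) → rotate → (0.87730,-3.03815) → ×s → (2.24492,-7.77428) → (2.24,-7.77)

Cross-section at z=15.25: (8.64,-8.03) (13.18,-3.35) (9.09,9.36) (4.01,16.74) (-1.26,13.11) (-14.89,-0.93) (-9.16,-4.75) (2.24,-7.77)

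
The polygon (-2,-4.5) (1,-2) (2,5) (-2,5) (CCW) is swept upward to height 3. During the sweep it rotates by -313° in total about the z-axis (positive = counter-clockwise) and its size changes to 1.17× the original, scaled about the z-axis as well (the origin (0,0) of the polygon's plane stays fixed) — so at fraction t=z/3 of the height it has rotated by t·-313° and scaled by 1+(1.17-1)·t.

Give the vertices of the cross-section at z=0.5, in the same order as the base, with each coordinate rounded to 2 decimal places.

Cross-section at z=0.5: (-4.92,-1.21) (-0.99,-2.07) (5.32,1.53) (2.80,4.78)

t = z/height = 0.5/3 = 0.166667
s = 1 + (scale-1)·z/height = 1 + (1.17-1)·0.5/3 = 1.028333
θ = twist·z/height = -313°·0.5/3 = -52.1667° = -0.910480 rad
cos θ = 0.613367, sin θ = -0.789798 (intermediates below are computed at full precision and shown rounded to 5 d.p.)
v1: (-2,-4.5) → rotate → (-4.78083,-1.18055) → ×s → (-4.91628,-1.21400) → (-4.92,-1.21)
v2: (1,-2) → rotate → (-0.96623,-2.01653) → ×s → (-0.99361,-2.07367) → (-0.99,-2.07)
v3: (2,5) → rotate → (5.17572,1.48724) → ×s → (5.32237,1.52937) → (5.32,1.53)
v4: (-2,5) → rotate → (2.72226,4.64643) → ×s → (2.79939,4.77808) → (2.80,4.78)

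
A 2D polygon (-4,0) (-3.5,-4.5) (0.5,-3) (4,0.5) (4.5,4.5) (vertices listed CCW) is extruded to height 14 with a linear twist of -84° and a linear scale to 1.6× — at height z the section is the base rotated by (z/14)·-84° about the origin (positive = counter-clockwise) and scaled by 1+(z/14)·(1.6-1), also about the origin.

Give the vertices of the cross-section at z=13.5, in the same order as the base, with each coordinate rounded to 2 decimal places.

t = z/height = 13.5/14 = 0.964286
s = 1 + (scale-1)·z/height = 1 + (1.6-1)·13.5/14 = 1.578571
θ = twist·z/height = -84°·13.5/14 = -81.0000° = -1.413717 rad
cos θ = 0.156434, sin θ = -0.987688 (intermediates below are computed at full precision and shown rounded to 5 d.p.)
v1: (-4,0) → rotate → (-0.62574,3.95075) → ×s → (-0.98777,6.23655) → (-0.99,6.24)
v2: (-3.5,-4.5) → rotate → (-4.99212,2.75295) → ×s → (-7.88042,4.34573) → (-7.88,4.35)
v3: (0.5,-3) → rotate → (-2.88485,-0.96315) → ×s → (-4.55394,-1.52040) → (-4.55,-1.52)
v4: (4,0.5) → rotate → (1.11958,-3.87254) → ×s → (1.76734,-6.11307) → (1.77,-6.11)
v5: (4.5,4.5) → rotate → (5.14855,-3.74064) → ×s → (8.12736,-5.90487) → (8.13,-5.90)

Cross-section at z=13.5: (-0.99,6.24) (-7.88,4.35) (-4.55,-1.52) (1.77,-6.11) (8.13,-5.90)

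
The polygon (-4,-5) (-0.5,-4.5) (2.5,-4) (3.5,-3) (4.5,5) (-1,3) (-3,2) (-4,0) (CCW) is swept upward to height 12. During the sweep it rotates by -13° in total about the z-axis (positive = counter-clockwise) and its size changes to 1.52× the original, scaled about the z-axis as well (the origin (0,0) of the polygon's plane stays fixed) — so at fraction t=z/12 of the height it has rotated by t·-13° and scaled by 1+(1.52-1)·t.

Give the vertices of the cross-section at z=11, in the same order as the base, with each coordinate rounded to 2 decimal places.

t = z/height = 11/12 = 0.916667
s = 1 + (scale-1)·z/height = 1 + (1.52-1)·11/12 = 1.476667
θ = twist·z/height = -13°·11/12 = -11.9167° = -0.207985 rad
cos θ = 0.978449, sin θ = -0.206489 (intermediates below are computed at full precision and shown rounded to 5 d.p.)
v1: (-4,-5) → rotate → (-4.94624,-4.06629) → ×s → (-7.30395,-6.00455) → (-7.30,-6.00)
v2: (-0.5,-4.5) → rotate → (-1.41842,-4.29978) → ×s → (-2.09454,-6.34934) → (-2.09,-6.35)
v3: (2.5,-4) → rotate → (1.62017,-4.43002) → ×s → (2.39245,-6.54166) → (2.39,-6.54)
v4: (3.5,-3) → rotate → (2.80510,-3.65806) → ×s → (4.14220,-5.40173) → (4.14,-5.40)
v5: (4.5,5) → rotate → (5.43546,3.96305) → ×s → (8.02637,5.85210) → (8.03,5.85)
v6: (-1,3) → rotate → (-0.35898,3.14184) → ×s → (-0.53010,4.63944) → (-0.53,4.64)
v7: (-3,2) → rotate → (-2.52237,2.57636) → ×s → (-3.72470,3.80443) → (-3.72,3.80)
v8: (-4,0) → rotate → (-3.91380,0.82596) → ×s → (-5.77937,1.21966) → (-5.78,1.22)

Cross-section at z=11: (-7.30,-6.00) (-2.09,-6.35) (2.39,-6.54) (4.14,-5.40) (8.03,5.85) (-0.53,4.64) (-3.72,3.80) (-5.78,1.22)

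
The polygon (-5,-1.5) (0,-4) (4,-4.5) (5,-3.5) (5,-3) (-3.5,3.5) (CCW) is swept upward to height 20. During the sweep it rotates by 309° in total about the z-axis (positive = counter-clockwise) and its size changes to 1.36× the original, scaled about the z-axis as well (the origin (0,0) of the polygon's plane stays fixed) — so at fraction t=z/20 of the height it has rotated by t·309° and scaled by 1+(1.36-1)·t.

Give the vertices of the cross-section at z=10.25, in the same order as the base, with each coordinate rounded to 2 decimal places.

t = z/height = 10.25/20 = 0.5125
s = 1 + (scale-1)·z/height = 1 + (1.36-1)·10.25/20 = 1.184500
θ = twist·z/height = 309°·10.25/20 = 158.3625° = 2.763947 rad
cos θ = -0.929535, sin θ = 0.368733 (intermediates below are computed at full precision and shown rounded to 5 d.p.)
v1: (-5,-1.5) → rotate → (5.20078,-0.44936) → ×s → (6.16032,-0.53227) → (6.16,-0.53)
v2: (0,-4) → rotate → (1.47493,3.71814) → ×s → (1.74706,4.40414) → (1.75,4.40)
v3: (4,-4.5) → rotate → (-2.05884,5.65784) → ×s → (-2.43870,6.70171) → (-2.44,6.70)
v4: (5,-3.5) → rotate → (-3.35711,5.09704) → ×s → (-3.97650,6.03744) → (-3.98,6.04)
v5: (5,-3) → rotate → (-3.54148,4.63227) → ×s → (-4.19488,5.48693) → (-4.19,5.49)
v6: (-3.5,3.5) → rotate → (1.96281,-4.54394) → ×s → (2.32495,-5.38230) → (2.32,-5.38)

Cross-section at z=10.25: (6.16,-0.53) (1.75,4.40) (-2.44,6.70) (-3.98,6.04) (-4.19,5.49) (2.32,-5.38)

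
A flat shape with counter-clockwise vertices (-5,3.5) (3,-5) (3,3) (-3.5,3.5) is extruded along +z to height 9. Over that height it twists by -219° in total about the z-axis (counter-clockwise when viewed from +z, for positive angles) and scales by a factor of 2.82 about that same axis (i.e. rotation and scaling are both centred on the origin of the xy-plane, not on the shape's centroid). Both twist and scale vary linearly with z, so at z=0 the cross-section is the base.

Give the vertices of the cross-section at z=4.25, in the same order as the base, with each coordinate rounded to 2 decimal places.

Cross-section at z=4.25: (8.49,7.53) (-10.34,-3.27) (4.13,-6.72) (7.84,4.82)

t = z/height = 4.25/9 = 0.472222
s = 1 + (scale-1)·z/height = 1 + (2.82-1)·4.25/9 = 1.859444
θ = twist·z/height = -219°·4.25/9 = -103.4167° = -1.804961 rad
cos θ = -0.232031, sin θ = -0.972708 (intermediates below are computed at full precision and shown rounded to 5 d.p.)
v1: (-5,3.5) → rotate → (4.56463,4.05143) → ×s → (8.48768,7.53342) → (8.49,7.53)
v2: (3,-5) → rotate → (-5.55963,-1.75797) → ×s → (-10.33783,-3.26885) → (-10.34,-3.27)
v3: (3,3) → rotate → (2.22203,-3.61422) → ×s → (4.13175,-6.72044) → (4.13,-6.72)
v4: (-3.5,3.5) → rotate → (4.21659,2.59237) → ×s → (7.84051,4.82037) → (7.84,4.82)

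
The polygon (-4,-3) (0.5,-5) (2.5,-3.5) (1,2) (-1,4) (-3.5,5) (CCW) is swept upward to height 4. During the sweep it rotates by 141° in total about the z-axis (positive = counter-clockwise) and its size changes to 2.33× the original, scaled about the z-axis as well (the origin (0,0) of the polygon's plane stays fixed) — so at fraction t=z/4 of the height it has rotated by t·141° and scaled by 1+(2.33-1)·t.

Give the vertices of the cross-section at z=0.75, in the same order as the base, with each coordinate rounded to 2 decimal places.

Cross-section at z=0.75: (-2.81,-5.58) (3.34,-5.32) (4.74,-2.52) (0.01,2.79) (-3.34,3.92) (-6.70,3.65)

t = z/height = 0.75/4 = 0.1875
s = 1 + (scale-1)·z/height = 1 + (2.33-1)·0.75/4 = 1.249375
θ = twist·z/height = 141°·0.75/4 = 26.4375° = 0.461421 rad
cos θ = 0.895421, sin θ = 0.445221 (intermediates below are computed at full precision and shown rounded to 5 d.p.)
v1: (-4,-3) → rotate → (-2.24602,-4.46715) → ×s → (-2.80612,-5.58114) → (-2.81,-5.58)
v2: (0.5,-5) → rotate → (2.67382,-4.25449) → ×s → (3.34060,-5.31546) → (3.34,-5.32)
v3: (2.5,-3.5) → rotate → (3.79683,-2.02092) → ×s → (4.74366,-2.52489) → (4.74,-2.52)
v4: (1,2) → rotate → (0.00498,2.23606) → ×s → (0.00622,2.79368) → (0.01,2.79)
v5: (-1,4) → rotate → (-2.67631,3.13646) → ×s → (-3.34371,3.91862) → (-3.34,3.92)
v6: (-3.5,5) → rotate → (-5.36008,2.91883) → ×s → (-6.69675,3.64671) → (-6.70,3.65)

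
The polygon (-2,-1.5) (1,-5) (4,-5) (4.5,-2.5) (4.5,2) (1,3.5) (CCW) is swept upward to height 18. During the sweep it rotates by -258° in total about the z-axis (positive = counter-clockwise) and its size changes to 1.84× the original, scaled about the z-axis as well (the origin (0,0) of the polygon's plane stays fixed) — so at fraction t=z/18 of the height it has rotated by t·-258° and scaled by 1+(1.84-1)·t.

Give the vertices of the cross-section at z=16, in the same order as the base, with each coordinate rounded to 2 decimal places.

Cross-section at z=16: (4.26,-0.94) (5.49,7.02) (2.07,10.99) (-1.81,8.81) (-7.77,3.69) (-5.78,-2.66)

t = z/height = 16/18 = 0.888889
s = 1 + (scale-1)·z/height = 1 + (1.84-1)·16/18 = 1.746667
θ = twist·z/height = -258°·16/18 = -229.3333° = -4.002622 rad
cos θ = -0.651657, sin θ = 0.758514 (intermediates below are computed at full precision and shown rounded to 5 d.p.)
v1: (-2,-1.5) → rotate → (2.44108,-0.53954) → ×s → (4.26376,-0.94240) → (4.26,-0.94)
v2: (1,-5) → rotate → (3.14091,4.01680) → ×s → (5.48612,7.01601) → (5.49,7.02)
v3: (4,-5) → rotate → (1.18594,6.29234) → ×s → (2.07144,10.99062) → (2.07,10.99)
v4: (4.5,-2.5) → rotate → (-1.03617,5.04245) → ×s → (-1.80985,8.80749) → (-1.81,8.81)
v5: (4.5,2) → rotate → (-4.44948,2.11000) → ×s → (-7.77177,3.68546) → (-7.77,3.69)
v6: (1,3.5) → rotate → (-3.30645,-1.52229) → ×s → (-5.77527,-2.65893) → (-5.78,-2.66)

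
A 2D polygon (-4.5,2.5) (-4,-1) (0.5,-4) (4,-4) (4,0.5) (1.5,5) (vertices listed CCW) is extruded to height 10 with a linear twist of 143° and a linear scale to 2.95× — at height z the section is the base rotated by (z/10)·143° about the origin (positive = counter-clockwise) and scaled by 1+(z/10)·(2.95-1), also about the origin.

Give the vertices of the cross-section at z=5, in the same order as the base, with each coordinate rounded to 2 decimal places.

Cross-section at z=5: (-7.50,-6.86) (-0.63,-8.12) (7.81,-1.57) (10.00,4.99) (1.57,7.81) (-8.42,5.94)

t = z/height = 5/10 = 0.5
s = 1 + (scale-1)·z/height = 1 + (2.95-1)·5/10 = 1.975000
θ = twist·z/height = 143°·5/10 = 71.5000° = 1.247910 rad
cos θ = 0.317305, sin θ = 0.948324 (intermediates below are computed at full precision and shown rounded to 5 d.p.)
v1: (-4.5,2.5) → rotate → (-3.79868,-3.47419) → ×s → (-7.50239,-6.86153) → (-7.50,-6.86)
v2: (-4,-1) → rotate → (-0.32089,-4.11060) → ×s → (-0.63377,-8.11843) → (-0.63,-8.12)
v3: (0.5,-4) → rotate → (3.95195,-0.79506) → ×s → (7.80510,-1.57024) → (7.81,-1.57)
v4: (4,-4) → rotate → (5.06251,2.52408) → ×s → (9.99846,4.98505) → (10.00,4.99)
v5: (4,0.5) → rotate → (0.79506,3.95195) → ×s → (1.57024,7.80510) → (1.57,7.81)
v6: (1.5,5) → rotate → (-4.26566,3.00901) → ×s → (-8.42468,5.94279) → (-8.42,5.94)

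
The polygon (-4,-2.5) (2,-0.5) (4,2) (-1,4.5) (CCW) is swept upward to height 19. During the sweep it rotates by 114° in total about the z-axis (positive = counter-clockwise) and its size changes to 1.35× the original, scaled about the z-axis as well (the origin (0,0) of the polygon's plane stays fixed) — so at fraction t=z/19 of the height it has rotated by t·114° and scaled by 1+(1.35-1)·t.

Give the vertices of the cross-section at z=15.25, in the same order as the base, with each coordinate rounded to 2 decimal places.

t = z/height = 15.25/19 = 0.802632
s = 1 + (scale-1)·z/height = 1 + (1.35-1)·15.25/19 = 1.280921
θ = twist·z/height = 114°·15.25/19 = 91.5000° = 1.596976 rad
cos θ = -0.026177, sin θ = 0.999657 (intermediates below are computed at full precision and shown rounded to 5 d.p.)
v1: (-4,-2.5) → rotate → (2.60385,-3.93319) → ×s → (3.33533,-5.03810) → (3.34,-5.04)
v2: (2,-0.5) → rotate → (0.44747,2.01240) → ×s → (0.57318,2.57773) → (0.57,2.58)
v3: (4,2) → rotate → (-2.10402,3.94628) → ×s → (-2.69509,5.05487) → (-2.70,5.05)
v4: (-1,4.5) → rotate → (-4.47228,-1.11745) → ×s → (-5.72864,-1.43137) → (-5.73,-1.43)

Cross-section at z=15.25: (3.34,-5.04) (0.57,2.58) (-2.70,5.05) (-5.73,-1.43)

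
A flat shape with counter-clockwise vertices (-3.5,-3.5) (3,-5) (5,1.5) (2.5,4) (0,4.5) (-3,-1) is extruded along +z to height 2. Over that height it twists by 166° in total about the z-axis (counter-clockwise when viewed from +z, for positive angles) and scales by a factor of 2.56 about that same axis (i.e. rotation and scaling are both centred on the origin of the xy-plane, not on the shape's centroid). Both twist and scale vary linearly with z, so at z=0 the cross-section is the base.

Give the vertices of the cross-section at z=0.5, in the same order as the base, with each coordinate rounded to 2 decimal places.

t = z/height = 0.5/2 = 0.25
s = 1 + (scale-1)·z/height = 1 + (2.56-1)·0.5/2 = 1.390000
θ = twist·z/height = 166°·0.5/2 = 41.5000° = 0.724312 rad
cos θ = 0.748956, sin θ = 0.662620 (intermediates below are computed at full precision and shown rounded to 5 d.p.)
v1: (-3.5,-3.5) → rotate → (-0.30217,-4.94052) → ×s → (-0.42002,-6.86732) → (-0.42,-6.87)
v2: (3,-5) → rotate → (5.55997,-1.75692) → ×s → (7.72835,-2.44212) → (7.73,-2.44)
v3: (5,1.5) → rotate → (2.75085,4.43653) → ×s → (3.82368,6.16678) → (3.82,6.17)
v4: (2.5,4) → rotate → (-0.77809,4.65237) → ×s → (-1.08155,6.46680) → (-1.08,6.47)
v5: (0,4.5) → rotate → (-2.98179,3.37030) → ×s → (-4.14469,4.68472) → (-4.14,4.68)
v6: (-3,-1) → rotate → (-1.58425,-2.73682) → ×s → (-2.20210,-3.80417) → (-2.20,-3.80)

Cross-section at z=0.5: (-0.42,-6.87) (7.73,-2.44) (3.82,6.17) (-1.08,6.47) (-4.14,4.68) (-2.20,-3.80)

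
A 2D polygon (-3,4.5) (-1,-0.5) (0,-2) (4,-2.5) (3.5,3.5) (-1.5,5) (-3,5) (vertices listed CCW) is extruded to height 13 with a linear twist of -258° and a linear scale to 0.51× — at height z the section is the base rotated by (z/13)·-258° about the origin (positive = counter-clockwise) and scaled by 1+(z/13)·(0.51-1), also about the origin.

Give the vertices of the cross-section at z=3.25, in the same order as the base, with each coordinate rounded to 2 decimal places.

Cross-section at z=3.25: (2.43,4.08) (-0.77,0.60) (-1.58,-0.76) (-0.47,-4.11) (4.09,-1.45) (3.39,3.08) (2.83,4.26)

t = z/height = 3.25/13 = 0.25
s = 1 + (scale-1)·z/height = 1 + (0.51-1)·3.25/13 = 0.877500
θ = twist·z/height = -258°·3.25/13 = -64.5000° = -1.125737 rad
cos θ = 0.430511, sin θ = -0.902585 (intermediates below are computed at full precision and shown rounded to 5 d.p.)
v1: (-3,4.5) → rotate → (2.77010,4.64506) → ×s → (2.43076,4.07604) → (2.43,4.08)
v2: (-1,-0.5) → rotate → (-0.88180,0.68733) → ×s → (-0.77378,0.60313) → (-0.77,0.60)
v3: (0,-2) → rotate → (-1.80517,-0.86102) → ×s → (-1.58404,-0.75555) → (-1.58,-0.76)
v4: (4,-2.5) → rotate → (-0.53442,-4.68662) → ×s → (-0.46895,-4.11251) → (-0.47,-4.11)
v5: (3.5,3.5) → rotate → (4.66584,-1.65226) → ×s → (4.09427,-1.44986) → (4.09,-1.45)
v6: (-1.5,5) → rotate → (3.86716,3.50643) → ×s → (3.39343,3.07690) → (3.39,3.08)
v7: (-3,5) → rotate → (3.22139,4.86031) → ×s → (2.82677,4.26492) → (2.83,4.26)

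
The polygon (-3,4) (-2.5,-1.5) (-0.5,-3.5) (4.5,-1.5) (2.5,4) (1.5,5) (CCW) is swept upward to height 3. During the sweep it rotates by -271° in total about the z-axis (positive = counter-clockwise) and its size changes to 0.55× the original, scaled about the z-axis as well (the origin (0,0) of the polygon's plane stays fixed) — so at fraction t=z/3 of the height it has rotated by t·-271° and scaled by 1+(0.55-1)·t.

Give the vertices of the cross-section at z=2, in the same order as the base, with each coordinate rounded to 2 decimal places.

t = z/height = 2/3 = 0.666667
s = 1 + (scale-1)·z/height = 1 + (0.55-1)·2/3 = 0.700000
θ = twist·z/height = -271°·2/3 = -180.6667° = -3.153228 rad
cos θ = -0.999932, sin θ = 0.011635 (intermediates below are computed at full precision and shown rounded to 5 d.p.)
v1: (-3,4) → rotate → (2.95326,-4.03464) → ×s → (2.06728,-2.82424) → (2.07,-2.82)
v2: (-2.5,-1.5) → rotate → (2.51728,1.47081) → ×s → (1.76210,1.02957) → (1.76,1.03)
v3: (-0.5,-3.5) → rotate → (0.54069,3.49395) → ×s → (0.37848,2.44576) → (0.38,2.45)
v4: (4.5,-1.5) → rotate → (-4.48224,1.55226) → ×s → (-3.13757,1.08658) → (-3.14,1.09)
v5: (2.5,4) → rotate → (-2.54637,-3.97064) → ×s → (-1.78246,-2.77945) → (-1.78,-2.78)
v6: (1.5,5) → rotate → (-1.55807,-4.98221) → ×s → (-1.09065,-3.48755) → (-1.09,-3.49)

Cross-section at z=2: (2.07,-2.82) (1.76,1.03) (0.38,2.45) (-3.14,1.09) (-1.78,-2.78) (-1.09,-3.49)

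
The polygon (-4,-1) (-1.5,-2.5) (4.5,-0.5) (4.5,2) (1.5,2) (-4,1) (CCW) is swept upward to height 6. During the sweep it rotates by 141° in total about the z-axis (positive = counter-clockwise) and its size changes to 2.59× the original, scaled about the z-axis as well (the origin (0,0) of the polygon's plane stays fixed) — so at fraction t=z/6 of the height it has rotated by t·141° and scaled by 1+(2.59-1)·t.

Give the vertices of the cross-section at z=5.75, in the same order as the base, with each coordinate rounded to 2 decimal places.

t = z/height = 5.75/6 = 0.958333
s = 1 + (scale-1)·z/height = 1 + (2.59-1)·5.75/6 = 2.523750
θ = twist·z/height = 141°·5.75/6 = 135.1250° = 2.358376 rad
cos θ = -0.708648, sin θ = 0.705562 (intermediates below are computed at full precision and shown rounded to 5 d.p.)
v1: (-4,-1) → rotate → (3.54015,-2.11360) → ×s → (8.93446,-5.33420) → (8.93,-5.33)
v2: (-1.5,-2.5) → rotate → (2.82688,0.71328) → ×s → (7.13433,1.80013) → (7.13,1.80)
v3: (4.5,-0.5) → rotate → (-2.83613,3.52935) → ×s → (-7.15769,8.90721) → (-7.16,8.91)
v4: (4.5,2) → rotate → (-4.60004,1.75774) → ×s → (-11.60935,4.43608) → (-11.61,4.44)
v5: (1.5,2) → rotate → (-2.47410,-0.35895) → ×s → (-6.24400,-0.90590) → (-6.24,-0.91)
v6: (-4,1) → rotate → (2.12903,-3.53090) → ×s → (5.37314,-8.91110) → (5.37,-8.91)

Cross-section at z=5.75: (8.93,-5.33) (7.13,1.80) (-7.16,8.91) (-11.61,4.44) (-6.24,-0.91) (5.37,-8.91)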